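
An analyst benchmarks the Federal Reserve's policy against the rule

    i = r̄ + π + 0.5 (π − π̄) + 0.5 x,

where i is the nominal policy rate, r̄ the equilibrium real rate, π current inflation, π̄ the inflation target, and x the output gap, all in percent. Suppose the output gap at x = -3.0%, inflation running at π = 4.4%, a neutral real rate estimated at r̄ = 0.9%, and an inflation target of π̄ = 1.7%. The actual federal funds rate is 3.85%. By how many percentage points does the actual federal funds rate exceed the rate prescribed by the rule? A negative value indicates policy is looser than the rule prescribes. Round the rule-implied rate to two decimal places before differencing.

-1.30 pp

i = 0.9 + 4.4 + 0.5 × (4.4 − 1.7) + 0.5 × (-3.0)
   = 0.9 + 4.4 + 1.35 − 1.5 = 5.15
Deviation = 3.85 − 5.15 = -1.30 pp.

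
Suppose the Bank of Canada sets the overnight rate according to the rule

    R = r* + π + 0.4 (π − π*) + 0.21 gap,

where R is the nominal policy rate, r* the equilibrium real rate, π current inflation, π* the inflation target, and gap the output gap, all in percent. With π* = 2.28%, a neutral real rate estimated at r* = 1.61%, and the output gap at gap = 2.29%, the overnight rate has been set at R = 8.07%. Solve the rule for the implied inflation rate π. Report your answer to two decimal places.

4.92%

Collecting π: R = r* + (1 + 0.4) π − 0.4 π* + 0.21 gap
1.4 π = 8.07 − 1.61 + 0.4 × 2.28 − 0.21 × 2.29 = 6.8911
π = 6.8911 / 1.4 = 4.92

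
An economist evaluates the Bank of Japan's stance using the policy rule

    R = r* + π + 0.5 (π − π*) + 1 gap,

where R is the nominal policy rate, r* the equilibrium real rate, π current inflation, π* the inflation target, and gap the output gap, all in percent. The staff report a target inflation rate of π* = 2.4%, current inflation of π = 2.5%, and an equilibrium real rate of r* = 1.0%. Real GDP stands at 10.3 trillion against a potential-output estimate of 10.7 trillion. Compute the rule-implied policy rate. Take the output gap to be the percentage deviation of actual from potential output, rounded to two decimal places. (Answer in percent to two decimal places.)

-0.19%

Output gap = 100 × (10.3 − 10.7) / 10.7 = -3.74%.
R = 1.00 + 2.50 + 0.5 × (2.50 − 2.40) + 1 × (-3.74)
   = 1.00 + 2.5 + 0.05 − 3.74 = -0.19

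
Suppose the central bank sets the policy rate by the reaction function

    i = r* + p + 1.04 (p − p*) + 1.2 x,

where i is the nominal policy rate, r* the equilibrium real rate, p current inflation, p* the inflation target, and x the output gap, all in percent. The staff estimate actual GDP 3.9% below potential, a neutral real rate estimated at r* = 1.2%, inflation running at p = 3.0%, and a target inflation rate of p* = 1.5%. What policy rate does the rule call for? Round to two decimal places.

1.08%

Output 3.9% below potential → x = -3.9.
i = 1.2 + 3.0 + 1.04 × (3.0 − 1.5) + 1.2 × (-3.9)
   = 1.2 + 3 + 1.56 − 4.68 = 1.08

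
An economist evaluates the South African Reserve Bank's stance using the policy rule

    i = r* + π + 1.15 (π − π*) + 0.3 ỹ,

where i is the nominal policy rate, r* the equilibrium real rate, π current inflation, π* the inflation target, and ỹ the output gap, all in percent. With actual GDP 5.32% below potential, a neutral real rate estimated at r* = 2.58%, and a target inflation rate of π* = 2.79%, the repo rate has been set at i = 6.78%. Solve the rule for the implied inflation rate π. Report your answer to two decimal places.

4.19%

Output 5.32% below potential → ỹ = -5.32.
Collecting π: i = r* + (1 + 1.15) π − 1.15 π* + 0.3 ỹ
2.15 π = 6.78 − 2.58 + 1.15 × 2.79 − 0.3 × (-5.32) = 9.0045
π = 9.0045 / 2.15 = 4.19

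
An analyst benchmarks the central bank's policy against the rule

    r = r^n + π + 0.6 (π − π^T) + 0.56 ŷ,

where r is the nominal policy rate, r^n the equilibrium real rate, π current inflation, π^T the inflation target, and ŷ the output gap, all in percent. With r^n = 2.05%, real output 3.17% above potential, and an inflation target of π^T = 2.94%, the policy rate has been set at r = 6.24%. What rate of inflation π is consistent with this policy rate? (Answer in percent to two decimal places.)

Output 3.17% above potential → ŷ = 3.17.
Collecting π: r = r^n + (1 + 0.6) π − 0.6 π^T + 0.56 ŷ
1.6 π = 6.24 − 2.05 + 0.6 × 2.94 − 0.56 × 3.17 = 4.1788
π = 4.1788 / 1.6 = 2.61

2.61%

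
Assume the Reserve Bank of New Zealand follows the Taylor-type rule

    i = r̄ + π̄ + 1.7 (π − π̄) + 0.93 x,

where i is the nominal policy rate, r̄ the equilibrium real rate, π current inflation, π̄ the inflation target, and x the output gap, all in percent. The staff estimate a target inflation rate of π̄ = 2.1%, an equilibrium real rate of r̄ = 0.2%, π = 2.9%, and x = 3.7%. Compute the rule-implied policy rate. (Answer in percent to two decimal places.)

7.10%

i = 0.2 + 2.1 + 1.7 × (2.9 − 2.1) + 0.93 × 3.7
   = 0.2 + 2.1 + 1.36 + 3.441 = 7.10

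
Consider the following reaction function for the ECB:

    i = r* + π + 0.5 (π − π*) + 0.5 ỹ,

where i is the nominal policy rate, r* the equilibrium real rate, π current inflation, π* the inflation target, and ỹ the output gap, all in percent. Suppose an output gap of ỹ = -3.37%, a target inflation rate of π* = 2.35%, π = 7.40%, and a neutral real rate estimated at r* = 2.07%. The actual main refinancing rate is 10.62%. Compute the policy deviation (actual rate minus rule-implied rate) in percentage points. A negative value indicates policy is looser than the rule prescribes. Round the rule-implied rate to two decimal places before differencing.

i = 2.07 + 7.40 + 0.5 × (7.40 − 2.35) + 0.5 × (-3.37)
   = 2.07 + 7.4 + 2.525 − 1.685 = 10.31
Deviation = 10.62 − 10.31 = 0.31 pp.

0.31 pp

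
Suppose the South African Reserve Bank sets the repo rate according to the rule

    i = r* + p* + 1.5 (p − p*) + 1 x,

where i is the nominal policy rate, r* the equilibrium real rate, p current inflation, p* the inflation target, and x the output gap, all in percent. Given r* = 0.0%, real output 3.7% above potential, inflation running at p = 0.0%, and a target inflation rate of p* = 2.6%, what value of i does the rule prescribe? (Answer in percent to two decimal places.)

Output 3.7% above potential → x = 3.7.
i = 0.0 + 2.6 + 1.5 × (0.0 − 2.6) + 1 × 3.7
   = 0.0 + 2.6 − 3.9 + 3.7 = 2.40

2.40%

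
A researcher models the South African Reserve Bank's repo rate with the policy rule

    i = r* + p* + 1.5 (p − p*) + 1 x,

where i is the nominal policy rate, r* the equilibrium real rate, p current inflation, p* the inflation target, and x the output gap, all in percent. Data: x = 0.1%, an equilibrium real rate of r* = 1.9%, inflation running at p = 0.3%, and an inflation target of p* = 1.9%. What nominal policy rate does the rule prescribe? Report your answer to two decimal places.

i = 1.9 + 1.9 + 1.5 × (0.3 − 1.9) + 1 × 0.1
   = 1.9 + 1.9 − 2.4 + 0.1 = 1.50

1.50%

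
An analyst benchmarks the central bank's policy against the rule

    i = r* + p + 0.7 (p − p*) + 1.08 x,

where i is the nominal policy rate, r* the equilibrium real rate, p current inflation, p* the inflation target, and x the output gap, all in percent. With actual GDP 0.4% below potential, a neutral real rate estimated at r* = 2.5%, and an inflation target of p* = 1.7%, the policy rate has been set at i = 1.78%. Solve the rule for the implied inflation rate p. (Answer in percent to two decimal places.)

0.53%

Output 0.4% below potential → x = -0.4.
Collecting p: i = r* + (1 + 0.7) p − 0.7 p* + 1.08 x
1.7 p = 1.78 − 2.5 + 0.7 × 1.7 − 1.08 × (-0.4) = 0.902
p = 0.902 / 1.7 = 0.53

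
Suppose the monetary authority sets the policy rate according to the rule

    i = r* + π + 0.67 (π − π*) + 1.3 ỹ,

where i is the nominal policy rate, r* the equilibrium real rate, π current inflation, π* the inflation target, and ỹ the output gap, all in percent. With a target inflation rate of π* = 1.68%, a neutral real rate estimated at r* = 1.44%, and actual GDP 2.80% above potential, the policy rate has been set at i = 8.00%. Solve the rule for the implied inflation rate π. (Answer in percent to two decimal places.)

Output 2.80% above potential → ỹ = 2.80.
Collecting π: i = r* + (1 + 0.67) π − 0.67 π* + 1.3 ỹ
1.67 π = 8.00 − 1.44 + 0.67 × 1.68 − 1.3 × 2.80 = 4.0456
π = 4.0456 / 1.67 = 2.42

2.42%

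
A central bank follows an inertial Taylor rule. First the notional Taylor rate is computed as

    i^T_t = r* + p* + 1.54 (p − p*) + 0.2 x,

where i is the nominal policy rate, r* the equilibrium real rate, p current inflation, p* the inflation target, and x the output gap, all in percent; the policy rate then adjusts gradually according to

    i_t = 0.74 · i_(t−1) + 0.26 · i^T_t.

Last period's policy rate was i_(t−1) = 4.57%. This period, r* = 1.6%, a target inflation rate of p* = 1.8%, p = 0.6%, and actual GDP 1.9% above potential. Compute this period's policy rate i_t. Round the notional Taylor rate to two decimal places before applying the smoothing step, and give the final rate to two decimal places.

3.88%

Output 1.9% above potential → x = 1.9.
i^T_t = 1.6 + 1.8 + 1.54 × (0.6 − 1.8) + 0.2 × 1.9
   = 1.6 + 1.8 − 1.848 + 0.38 = 1.93
i_t = 0.74 × 4.57 + 0.26 × 1.93 = 3.3818 + 0.5018 = 3.88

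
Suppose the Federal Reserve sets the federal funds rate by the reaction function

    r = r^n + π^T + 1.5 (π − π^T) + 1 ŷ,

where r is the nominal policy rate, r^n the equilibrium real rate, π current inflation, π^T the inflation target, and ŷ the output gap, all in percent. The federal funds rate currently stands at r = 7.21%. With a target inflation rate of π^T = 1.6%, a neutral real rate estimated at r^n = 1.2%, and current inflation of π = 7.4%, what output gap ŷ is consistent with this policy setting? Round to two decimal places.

-4.29%

1 ŷ = 7.21 − 1.2 − 1.6 − 1.5 × (7.4 − 1.6) = -4.29
ŷ = -4.29 / 1 = -4.29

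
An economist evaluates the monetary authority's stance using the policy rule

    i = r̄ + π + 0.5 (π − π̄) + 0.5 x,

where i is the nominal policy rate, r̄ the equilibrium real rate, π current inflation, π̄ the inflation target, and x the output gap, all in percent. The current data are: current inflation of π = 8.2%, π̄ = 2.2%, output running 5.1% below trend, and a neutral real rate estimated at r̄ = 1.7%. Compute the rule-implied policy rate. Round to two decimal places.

10.35%

Output 5.1% below potential → x = -5.1.
i = 1.7 + 8.2 + 0.5 × (8.2 − 2.2) + 0.5 × (-5.1)
   = 1.7 + 8.2 + 3 − 2.55 = 10.35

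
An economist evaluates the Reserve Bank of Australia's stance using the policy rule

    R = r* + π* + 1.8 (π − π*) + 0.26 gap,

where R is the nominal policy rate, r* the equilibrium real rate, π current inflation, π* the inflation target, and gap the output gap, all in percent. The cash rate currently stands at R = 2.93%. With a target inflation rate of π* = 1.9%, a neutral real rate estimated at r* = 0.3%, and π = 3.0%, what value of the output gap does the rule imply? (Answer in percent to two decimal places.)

-4.81%

0.26 gap = 2.93 − 0.3 − 1.9 − 1.8 × (3.0 − 1.9) = -1.25
gap = -1.25 / 0.26 = -4.81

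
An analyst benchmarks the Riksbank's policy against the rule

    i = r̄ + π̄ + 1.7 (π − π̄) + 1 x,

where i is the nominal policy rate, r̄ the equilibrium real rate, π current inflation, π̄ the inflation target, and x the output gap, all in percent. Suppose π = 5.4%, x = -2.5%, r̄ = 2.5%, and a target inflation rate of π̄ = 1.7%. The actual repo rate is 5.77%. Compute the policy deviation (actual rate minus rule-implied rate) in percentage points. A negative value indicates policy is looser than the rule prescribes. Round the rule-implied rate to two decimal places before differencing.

i = 2.5 + 1.7 + 1.7 × (5.4 − 1.7) + 1 × (-2.5)
   = 2.5 + 1.7 + 6.29 − 2.5 = 7.99
Deviation = 5.77 − 7.99 = -2.22 pp.

-2.22 pp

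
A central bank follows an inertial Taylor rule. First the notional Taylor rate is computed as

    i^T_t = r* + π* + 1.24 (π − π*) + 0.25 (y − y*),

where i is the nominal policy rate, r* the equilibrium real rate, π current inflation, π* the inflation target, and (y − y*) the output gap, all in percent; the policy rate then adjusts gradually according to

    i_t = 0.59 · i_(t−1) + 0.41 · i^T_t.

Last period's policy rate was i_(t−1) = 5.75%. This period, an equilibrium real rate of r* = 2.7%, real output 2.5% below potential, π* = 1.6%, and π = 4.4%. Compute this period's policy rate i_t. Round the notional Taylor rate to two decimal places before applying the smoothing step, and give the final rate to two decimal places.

6.32%

Output 2.5% below potential → (y − y*) = -2.5.
i^T_t = 2.7 + 1.6 + 1.24 × (4.4 − 1.6) + 0.25 × (-2.5)
   = 2.7 + 1.6 + 3.472 − 0.625 = 7.15
i_t = 0.59 × 5.75 + 0.41 × 7.15 = 3.3925 + 2.9315 = 6.32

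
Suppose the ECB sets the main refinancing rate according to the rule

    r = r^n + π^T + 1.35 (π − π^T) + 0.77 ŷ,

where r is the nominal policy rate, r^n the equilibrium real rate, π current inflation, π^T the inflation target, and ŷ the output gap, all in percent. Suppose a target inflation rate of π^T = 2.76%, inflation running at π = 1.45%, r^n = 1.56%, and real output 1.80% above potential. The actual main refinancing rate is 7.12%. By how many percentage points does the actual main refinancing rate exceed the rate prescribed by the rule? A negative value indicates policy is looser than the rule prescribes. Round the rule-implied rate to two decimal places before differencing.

Output 1.80% above potential → ŷ = 1.80.
r = 1.56 + 2.76 + 1.35 × (1.45 − 2.76) + 0.77 × 1.80
   = 1.56 + 2.76 − 1.7685 + 1.386 = 3.94
Deviation = 7.12 − 3.94 = 3.18 pp.

3.18 pp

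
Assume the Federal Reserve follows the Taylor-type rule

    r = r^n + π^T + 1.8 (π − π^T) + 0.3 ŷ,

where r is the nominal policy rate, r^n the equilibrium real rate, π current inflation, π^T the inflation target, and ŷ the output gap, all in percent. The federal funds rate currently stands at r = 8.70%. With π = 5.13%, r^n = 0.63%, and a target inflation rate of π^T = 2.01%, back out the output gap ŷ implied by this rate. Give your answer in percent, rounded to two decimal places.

1.48%

0.3 ŷ = 8.70 − 0.63 − 2.01 − 1.8 × (5.13 − 2.01) = 0.444
ŷ = 0.444 / 0.3 = 1.48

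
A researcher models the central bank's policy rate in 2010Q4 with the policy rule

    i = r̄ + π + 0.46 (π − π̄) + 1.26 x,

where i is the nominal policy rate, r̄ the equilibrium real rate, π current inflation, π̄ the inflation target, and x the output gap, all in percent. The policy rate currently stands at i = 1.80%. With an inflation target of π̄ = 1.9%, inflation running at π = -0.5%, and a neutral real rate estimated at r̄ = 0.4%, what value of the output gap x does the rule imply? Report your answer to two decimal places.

1.26 x = 1.80 − 0.4 − (-0.5) − 0.46 × ((-0.5) − 1.9) = 3.004
x = 3.004 / 1.26 = 2.38

2.38%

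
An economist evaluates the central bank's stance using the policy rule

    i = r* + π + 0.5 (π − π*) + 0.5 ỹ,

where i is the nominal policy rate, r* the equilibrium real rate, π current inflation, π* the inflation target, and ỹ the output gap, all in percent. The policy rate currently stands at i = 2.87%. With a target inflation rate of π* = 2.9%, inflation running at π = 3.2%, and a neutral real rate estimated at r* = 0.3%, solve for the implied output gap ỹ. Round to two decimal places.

-1.56%

0.5 ỹ = 2.87 − 0.3 − 3.2 − 0.5 × (3.2 − 2.9) = -0.78
ỹ = -0.78 / 0.5 = -1.56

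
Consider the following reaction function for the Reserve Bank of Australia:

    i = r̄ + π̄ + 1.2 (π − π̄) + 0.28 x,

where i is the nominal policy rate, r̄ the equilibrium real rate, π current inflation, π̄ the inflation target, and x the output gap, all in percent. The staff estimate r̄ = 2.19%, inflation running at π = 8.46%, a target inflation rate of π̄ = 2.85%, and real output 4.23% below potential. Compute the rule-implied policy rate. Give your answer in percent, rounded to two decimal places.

10.59%

Output 4.23% below potential → x = -4.23.
i = 2.19 + 2.85 + 1.2 × (8.46 − 2.85) + 0.28 × (-4.23)
   = 2.19 + 2.85 + 6.732 − 1.1844 = 10.59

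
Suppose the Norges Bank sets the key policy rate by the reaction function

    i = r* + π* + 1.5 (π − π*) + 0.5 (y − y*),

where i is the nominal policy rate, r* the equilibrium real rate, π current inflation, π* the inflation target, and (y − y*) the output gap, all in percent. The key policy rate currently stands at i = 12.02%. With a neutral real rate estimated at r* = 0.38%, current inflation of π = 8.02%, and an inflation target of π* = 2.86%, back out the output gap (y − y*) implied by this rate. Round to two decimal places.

0.5 (y − y*) = 12.02 − 0.38 − 2.86 − 1.5 × (8.02 − 2.86) = 1.04
(y − y*) = 1.04 / 0.5 = 2.08

2.08%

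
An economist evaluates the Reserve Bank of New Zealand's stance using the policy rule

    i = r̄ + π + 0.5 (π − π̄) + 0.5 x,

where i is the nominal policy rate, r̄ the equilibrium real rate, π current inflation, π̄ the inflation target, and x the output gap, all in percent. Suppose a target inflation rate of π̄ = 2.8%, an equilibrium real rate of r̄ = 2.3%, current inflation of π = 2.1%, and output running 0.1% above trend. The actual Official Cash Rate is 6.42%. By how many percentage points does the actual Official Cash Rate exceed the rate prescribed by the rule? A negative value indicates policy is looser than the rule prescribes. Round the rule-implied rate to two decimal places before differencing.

2.32 pp

Output 0.1% above potential → x = 0.1.
i = 2.3 + 2.1 + 0.5 × (2.1 − 2.8) + 0.5 × 0.1
   = 2.3 + 2.1 − 0.35 + 0.05 = 4.10
Deviation = 6.42 − 4.10 = 2.32 pp.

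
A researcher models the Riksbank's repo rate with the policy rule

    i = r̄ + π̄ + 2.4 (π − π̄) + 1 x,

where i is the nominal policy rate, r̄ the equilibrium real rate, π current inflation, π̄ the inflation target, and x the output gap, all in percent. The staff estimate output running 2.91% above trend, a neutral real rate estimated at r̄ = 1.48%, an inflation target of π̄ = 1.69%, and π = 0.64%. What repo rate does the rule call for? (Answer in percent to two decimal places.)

Output 2.91% above potential → x = 2.91.
i = 1.48 + 1.69 + 2.4 × (0.64 − 1.69) + 1 × 2.91
   = 1.48 + 1.69 − 2.52 + 2.91 = 3.56

3.56%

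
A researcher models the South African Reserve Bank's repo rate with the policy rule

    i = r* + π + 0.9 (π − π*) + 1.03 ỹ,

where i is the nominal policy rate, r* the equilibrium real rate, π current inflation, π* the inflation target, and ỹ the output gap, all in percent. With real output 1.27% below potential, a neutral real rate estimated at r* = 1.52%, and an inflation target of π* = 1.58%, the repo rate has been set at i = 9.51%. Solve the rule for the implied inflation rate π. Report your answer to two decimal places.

Output 1.27% below potential → ỹ = -1.27.
Collecting π: i = r* + (1 + 0.9) π − 0.9 π* + 1.03 ỹ
1.9 π = 9.51 − 1.52 + 0.9 × 1.58 − 1.03 × (-1.27) = 10.7201
π = 10.7201 / 1.9 = 5.64

5.64%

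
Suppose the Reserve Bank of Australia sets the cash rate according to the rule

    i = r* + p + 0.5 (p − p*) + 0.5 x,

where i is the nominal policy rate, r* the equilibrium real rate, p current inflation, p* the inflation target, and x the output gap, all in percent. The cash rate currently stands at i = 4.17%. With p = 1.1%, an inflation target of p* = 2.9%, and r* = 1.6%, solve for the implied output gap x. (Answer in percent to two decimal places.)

0.5 x = 4.17 − 1.6 − 1.1 − 0.5 × (1.1 − 2.9) = 2.37
x = 2.37 / 0.5 = 4.74

4.74%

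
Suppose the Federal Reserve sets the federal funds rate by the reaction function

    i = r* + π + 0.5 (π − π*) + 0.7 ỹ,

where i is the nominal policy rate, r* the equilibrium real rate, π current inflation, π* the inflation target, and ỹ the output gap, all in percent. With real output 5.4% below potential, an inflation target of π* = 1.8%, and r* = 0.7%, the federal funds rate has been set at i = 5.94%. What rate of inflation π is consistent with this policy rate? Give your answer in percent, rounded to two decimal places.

6.61%

Output 5.4% below potential → ỹ = -5.4.
Collecting π: i = r* + (1 + 0.5) π − 0.5 π* + 0.7 ỹ
1.5 π = 5.94 − 0.7 + 0.5 × 1.8 − 0.7 × (-5.4) = 9.92
π = 9.92 / 1.5 = 6.61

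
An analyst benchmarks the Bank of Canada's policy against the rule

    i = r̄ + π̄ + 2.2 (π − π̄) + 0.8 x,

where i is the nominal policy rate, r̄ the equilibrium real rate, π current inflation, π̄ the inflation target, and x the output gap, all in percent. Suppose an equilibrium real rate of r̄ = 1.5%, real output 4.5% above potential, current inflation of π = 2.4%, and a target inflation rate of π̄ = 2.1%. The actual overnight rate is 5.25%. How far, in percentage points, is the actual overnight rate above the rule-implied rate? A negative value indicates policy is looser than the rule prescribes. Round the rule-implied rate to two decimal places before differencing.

-2.61 pp

Output 4.5% above potential → x = 4.5.
i = 1.5 + 2.1 + 2.2 × (2.4 − 2.1) + 0.8 × 4.5
   = 1.5 + 2.1 + 0.66 + 3.6 = 7.86
Deviation = 5.25 − 7.86 = -2.61 pp.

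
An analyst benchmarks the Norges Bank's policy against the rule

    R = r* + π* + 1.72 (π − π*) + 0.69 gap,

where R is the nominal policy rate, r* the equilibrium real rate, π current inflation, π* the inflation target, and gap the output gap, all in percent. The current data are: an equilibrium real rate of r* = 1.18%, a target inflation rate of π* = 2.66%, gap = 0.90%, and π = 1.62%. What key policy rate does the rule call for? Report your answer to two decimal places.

2.67%

R = 1.18 + 2.66 + 1.72 × (1.62 − 2.66) + 0.69 × 0.90
   = 1.18 + 2.66 − 1.7888 + 0.621 = 2.67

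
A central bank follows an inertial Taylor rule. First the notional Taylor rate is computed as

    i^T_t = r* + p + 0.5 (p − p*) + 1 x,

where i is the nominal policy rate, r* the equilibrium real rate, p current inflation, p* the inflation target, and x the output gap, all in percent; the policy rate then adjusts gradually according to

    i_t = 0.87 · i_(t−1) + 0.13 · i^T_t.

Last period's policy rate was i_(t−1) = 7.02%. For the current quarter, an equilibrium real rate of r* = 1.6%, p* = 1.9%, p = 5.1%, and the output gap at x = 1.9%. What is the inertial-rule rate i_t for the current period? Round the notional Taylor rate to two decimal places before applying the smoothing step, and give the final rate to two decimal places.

i^T_t = 1.6 + 5.1 + 0.5 × (5.1 − 1.9) + 1 × 1.9
   = 1.6 + 5.1 + 1.6 + 1.9 = 10.20
i_t = 0.87 × 7.02 + 0.13 × 10.20 = 6.1074 + 1.326 = 7.43

7.43%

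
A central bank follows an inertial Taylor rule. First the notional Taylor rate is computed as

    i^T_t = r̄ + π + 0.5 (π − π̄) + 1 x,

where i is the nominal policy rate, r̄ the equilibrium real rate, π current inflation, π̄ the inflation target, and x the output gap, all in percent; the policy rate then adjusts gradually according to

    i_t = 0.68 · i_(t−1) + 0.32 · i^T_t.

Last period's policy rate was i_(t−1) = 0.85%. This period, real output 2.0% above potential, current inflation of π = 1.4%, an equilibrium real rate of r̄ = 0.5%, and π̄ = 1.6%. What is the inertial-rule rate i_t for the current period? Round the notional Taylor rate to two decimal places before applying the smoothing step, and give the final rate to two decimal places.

Output 2.0% above potential → x = 2.0.
i^T_t = 0.5 + 1.4 + 0.5 × (1.4 − 1.6) + 1 × 2.0
   = 0.5 + 1.4 − 0.1 + 2 = 3.80
i_t = 0.68 × 0.85 + 0.32 × 3.80 = 0.578 + 1.216 = 1.79

1.79%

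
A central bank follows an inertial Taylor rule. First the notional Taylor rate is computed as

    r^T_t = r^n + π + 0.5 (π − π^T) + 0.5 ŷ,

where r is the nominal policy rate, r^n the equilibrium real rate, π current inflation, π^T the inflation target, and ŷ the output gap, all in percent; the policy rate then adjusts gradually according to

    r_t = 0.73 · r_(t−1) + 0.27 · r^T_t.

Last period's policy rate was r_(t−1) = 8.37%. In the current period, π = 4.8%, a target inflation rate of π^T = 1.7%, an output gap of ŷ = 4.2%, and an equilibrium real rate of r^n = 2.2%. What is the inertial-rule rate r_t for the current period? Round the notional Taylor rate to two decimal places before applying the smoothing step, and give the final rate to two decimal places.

8.99%

r^T_t = 2.2 + 4.8 + 0.5 × (4.8 − 1.7) + 0.5 × 4.2
   = 2.2 + 4.8 + 1.55 + 2.1 = 10.65
r_t = 0.73 × 8.37 + 0.27 × 10.65 = 6.1101 + 2.8755 = 8.99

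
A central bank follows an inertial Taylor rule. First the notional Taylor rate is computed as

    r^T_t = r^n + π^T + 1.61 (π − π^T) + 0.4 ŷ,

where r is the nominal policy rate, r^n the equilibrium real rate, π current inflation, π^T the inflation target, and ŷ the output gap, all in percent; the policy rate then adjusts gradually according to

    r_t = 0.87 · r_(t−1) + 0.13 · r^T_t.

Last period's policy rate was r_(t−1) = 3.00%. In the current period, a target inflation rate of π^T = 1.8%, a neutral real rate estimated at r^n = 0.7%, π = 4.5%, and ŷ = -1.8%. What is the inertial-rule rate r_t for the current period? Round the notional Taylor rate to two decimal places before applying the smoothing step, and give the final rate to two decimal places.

r^T_t = 0.7 + 1.8 + 1.61 × (4.5 − 1.8) + 0.4 × (-1.8)
   = 0.7 + 1.8 + 4.347 − 0.72 = 6.13
r_t = 0.87 × 3.00 + 0.13 × 6.13 = 2.61 + 0.7969 = 3.41

3.41%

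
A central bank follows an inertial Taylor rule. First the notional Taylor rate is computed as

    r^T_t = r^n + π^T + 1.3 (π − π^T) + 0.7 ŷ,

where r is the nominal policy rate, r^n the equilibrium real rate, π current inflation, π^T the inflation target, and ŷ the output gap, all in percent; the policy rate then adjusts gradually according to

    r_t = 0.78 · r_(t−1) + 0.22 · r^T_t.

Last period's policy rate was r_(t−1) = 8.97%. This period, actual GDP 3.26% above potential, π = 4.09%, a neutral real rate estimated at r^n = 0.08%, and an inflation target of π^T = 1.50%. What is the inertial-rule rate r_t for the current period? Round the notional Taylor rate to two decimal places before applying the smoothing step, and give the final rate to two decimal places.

8.59%

Output 3.26% above potential → ŷ = 3.26.
r^T_t = 0.08 + 1.50 + 1.3 × (4.09 − 1.50) + 0.7 × 3.26
   = 0.08 + 1.5 + 3.367 + 2.282 = 7.23
r_t = 0.78 × 8.97 + 0.22 × 7.23 = 6.9966 + 1.5906 = 8.59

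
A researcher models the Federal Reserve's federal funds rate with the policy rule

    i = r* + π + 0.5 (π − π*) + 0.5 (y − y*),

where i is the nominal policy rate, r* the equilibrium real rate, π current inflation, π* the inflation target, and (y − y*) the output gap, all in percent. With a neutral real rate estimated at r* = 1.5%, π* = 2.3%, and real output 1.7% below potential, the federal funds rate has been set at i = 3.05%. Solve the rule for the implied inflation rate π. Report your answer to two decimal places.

2.37%

Output 1.7% below potential → (y − y*) = -1.7.
Collecting π: i = r* + (1 + 0.5) π − 0.5 π* + 0.5 (y − y*)
1.5 π = 3.05 − 1.5 + 0.5 × 2.3 − 0.5 × (-1.7) = 3.55
π = 3.55 / 1.5 = 2.37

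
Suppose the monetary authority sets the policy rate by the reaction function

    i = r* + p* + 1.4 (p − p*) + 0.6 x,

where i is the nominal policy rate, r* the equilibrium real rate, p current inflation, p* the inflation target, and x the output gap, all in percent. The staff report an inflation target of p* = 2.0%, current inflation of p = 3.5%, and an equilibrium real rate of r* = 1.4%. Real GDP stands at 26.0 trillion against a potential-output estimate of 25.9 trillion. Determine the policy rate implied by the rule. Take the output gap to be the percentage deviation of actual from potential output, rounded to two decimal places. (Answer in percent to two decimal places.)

Output gap = 100 × (26.0 − 25.9) / 25.9 = 0.39%.
i = 1.40 + 2.00 + 1.4 × (3.50 − 2.00) + 0.6 × 0.39
   = 1.40 + 2 + 2.1 + 0.234 = 5.73

5.73%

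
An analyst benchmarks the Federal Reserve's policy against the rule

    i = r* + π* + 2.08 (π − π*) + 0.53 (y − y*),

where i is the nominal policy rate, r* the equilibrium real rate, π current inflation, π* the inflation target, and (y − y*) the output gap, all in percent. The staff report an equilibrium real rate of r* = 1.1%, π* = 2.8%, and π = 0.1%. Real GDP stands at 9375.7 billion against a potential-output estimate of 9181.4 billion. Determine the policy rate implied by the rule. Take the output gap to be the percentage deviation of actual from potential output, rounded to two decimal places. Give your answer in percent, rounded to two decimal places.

-0.59%

Output gap = 100 × (9375.7 − 9181.4) / 9181.4 = 2.12%.
i = 1.10 + 2.80 + 2.08 × (0.10 − 2.80) + 0.53 × 2.12
   = 1.10 + 2.8 − 5.616 + 1.1236 = -0.59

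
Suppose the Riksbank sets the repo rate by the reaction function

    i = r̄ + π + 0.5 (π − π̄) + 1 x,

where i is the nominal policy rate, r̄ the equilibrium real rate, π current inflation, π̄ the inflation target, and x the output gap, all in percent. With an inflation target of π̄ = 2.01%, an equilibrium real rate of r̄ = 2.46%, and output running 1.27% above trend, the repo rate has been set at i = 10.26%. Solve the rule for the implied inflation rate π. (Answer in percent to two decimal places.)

5.02%

Output 1.27% above potential → x = 1.27.
Collecting π: i = r̄ + (1 + 0.5) π − 0.5 π̄ + 1 x
1.5 π = 10.26 − 2.46 + 0.5 × 2.01 − 1 × 1.27 = 7.535
π = 7.535 / 1.5 = 5.02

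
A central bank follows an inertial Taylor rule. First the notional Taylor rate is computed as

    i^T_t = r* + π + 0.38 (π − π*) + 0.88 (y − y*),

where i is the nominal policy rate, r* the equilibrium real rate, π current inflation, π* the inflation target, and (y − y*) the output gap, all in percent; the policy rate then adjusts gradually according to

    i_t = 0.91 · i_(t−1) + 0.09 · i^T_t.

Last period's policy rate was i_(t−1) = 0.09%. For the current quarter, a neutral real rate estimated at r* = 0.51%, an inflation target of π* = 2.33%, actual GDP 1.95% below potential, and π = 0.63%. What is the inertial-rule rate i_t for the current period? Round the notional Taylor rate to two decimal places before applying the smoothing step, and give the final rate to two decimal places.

Output 1.95% below potential → (y − y*) = -1.95.
i^T_t = 0.51 + 0.63 + 0.38 × (0.63 − 2.33) + 0.88 × (-1.95)
   = 0.51 + 0.63 − 0.646 − 1.716 = -1.22
i_t = 0.91 × 0.09 + 0.09 × (-1.22) = 0.0819 − 0.1098 = -0.03

-0.03%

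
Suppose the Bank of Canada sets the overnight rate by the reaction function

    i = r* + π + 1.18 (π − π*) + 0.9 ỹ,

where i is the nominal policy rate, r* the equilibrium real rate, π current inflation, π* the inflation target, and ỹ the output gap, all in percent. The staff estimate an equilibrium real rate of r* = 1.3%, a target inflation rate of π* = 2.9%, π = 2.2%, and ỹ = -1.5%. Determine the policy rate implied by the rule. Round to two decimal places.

i = 1.3 + 2.2 + 1.18 × (2.2 − 2.9) + 0.9 × (-1.5)
   = 1.3 + 2.2 − 0.826 − 1.35 = 1.32

1.32%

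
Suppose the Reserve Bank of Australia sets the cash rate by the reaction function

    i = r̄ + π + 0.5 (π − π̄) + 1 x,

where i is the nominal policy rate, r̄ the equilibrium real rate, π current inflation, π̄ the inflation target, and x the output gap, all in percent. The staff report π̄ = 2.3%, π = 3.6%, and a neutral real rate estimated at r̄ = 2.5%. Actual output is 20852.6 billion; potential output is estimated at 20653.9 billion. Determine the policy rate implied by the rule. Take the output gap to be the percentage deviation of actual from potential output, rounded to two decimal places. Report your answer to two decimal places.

7.71%

Output gap = 100 × (20852.6 − 20653.9) / 20653.9 = 0.96%.
i = 2.50 + 3.60 + 0.5 × (3.60 − 2.30) + 1 × 0.96
   = 2.50 + 3.6 + 0.65 + 0.96 = 7.71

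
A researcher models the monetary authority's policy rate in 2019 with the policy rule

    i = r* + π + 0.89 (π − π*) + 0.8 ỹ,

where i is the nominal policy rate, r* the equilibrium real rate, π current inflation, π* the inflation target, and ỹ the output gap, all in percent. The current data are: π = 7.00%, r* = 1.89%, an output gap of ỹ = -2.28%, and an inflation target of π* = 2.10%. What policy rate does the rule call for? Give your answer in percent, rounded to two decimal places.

11.43%

i = 1.89 + 7.00 + 0.89 × (7.00 − 2.10) + 0.8 × (-2.28)
   = 1.89 + 7 + 4.361 − 1.824 = 11.43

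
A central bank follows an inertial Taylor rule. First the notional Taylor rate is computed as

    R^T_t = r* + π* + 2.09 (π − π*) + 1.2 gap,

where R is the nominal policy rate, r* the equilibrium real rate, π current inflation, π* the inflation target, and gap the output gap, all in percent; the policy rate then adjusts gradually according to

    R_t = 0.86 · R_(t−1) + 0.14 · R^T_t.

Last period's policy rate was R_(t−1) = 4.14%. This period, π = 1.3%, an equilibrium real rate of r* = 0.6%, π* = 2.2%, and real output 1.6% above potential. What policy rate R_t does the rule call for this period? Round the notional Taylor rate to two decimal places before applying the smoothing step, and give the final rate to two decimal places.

Output 1.6% above potential → gap = 1.6.
R^T_t = 0.6 + 2.2 + 2.09 × (1.3 − 2.2) + 1.2 × 1.6
   = 0.6 + 2.2 − 1.881 + 1.92 = 2.84
R_t = 0.86 × 4.14 + 0.14 × 2.84 = 3.5604 + 0.3976 = 3.96

3.96%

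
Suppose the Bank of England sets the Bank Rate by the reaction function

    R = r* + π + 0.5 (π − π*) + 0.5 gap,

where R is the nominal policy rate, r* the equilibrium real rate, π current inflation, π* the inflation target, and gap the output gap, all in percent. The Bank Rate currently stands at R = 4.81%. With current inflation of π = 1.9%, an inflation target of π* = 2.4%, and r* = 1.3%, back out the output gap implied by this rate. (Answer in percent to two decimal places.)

0.5 gap = 4.81 − 1.3 − 1.9 − 0.5 × (1.9 − 2.4) = 1.86
gap = 1.86 / 0.5 = 3.72

3.72%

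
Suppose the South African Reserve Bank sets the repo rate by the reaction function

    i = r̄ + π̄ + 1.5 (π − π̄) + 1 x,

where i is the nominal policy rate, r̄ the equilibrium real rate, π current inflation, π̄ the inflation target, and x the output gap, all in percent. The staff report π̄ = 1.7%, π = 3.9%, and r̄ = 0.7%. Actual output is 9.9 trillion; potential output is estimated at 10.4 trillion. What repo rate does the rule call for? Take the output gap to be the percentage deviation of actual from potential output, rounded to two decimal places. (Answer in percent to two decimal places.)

Output gap = 100 × (9.9 − 10.4) / 10.4 = -4.81%.
i = 0.70 + 1.70 + 1.5 × (3.90 − 1.70) + 1 × (-4.81)
   = 0.70 + 1.7 + 3.3 − 4.81 = 0.89

0.89%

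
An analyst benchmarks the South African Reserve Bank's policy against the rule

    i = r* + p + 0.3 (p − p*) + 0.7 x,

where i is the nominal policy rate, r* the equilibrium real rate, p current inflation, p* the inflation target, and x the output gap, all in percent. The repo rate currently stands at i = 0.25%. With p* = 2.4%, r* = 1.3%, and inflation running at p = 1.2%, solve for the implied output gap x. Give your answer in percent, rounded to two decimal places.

-2.70%

0.7 x = 0.25 − 1.3 − 1.2 − 0.3 × (1.2 − 2.4) = -1.89
x = -1.89 / 0.7 = -2.70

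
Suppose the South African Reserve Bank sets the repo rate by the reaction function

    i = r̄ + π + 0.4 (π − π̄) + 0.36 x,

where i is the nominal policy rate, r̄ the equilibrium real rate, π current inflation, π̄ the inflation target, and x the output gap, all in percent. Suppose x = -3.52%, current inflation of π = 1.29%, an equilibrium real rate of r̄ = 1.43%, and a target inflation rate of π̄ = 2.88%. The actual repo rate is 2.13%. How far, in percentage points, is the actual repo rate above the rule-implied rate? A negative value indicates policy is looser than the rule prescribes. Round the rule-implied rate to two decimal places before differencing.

1.31 pp

i = 1.43 + 1.29 + 0.4 × (1.29 − 2.88) + 0.36 × (-3.52)
   = 1.43 + 1.29 − 0.636 − 1.2672 = 0.82
Deviation = 2.13 − 0.82 = 1.31 pp.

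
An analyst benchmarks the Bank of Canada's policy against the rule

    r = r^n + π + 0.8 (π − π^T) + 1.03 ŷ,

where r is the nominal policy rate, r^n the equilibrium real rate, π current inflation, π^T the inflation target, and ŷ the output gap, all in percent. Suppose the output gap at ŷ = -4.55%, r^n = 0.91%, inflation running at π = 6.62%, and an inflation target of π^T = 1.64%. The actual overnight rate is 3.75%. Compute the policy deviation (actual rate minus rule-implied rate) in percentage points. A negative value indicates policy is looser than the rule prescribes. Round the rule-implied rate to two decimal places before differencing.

-3.08 pp

r = 0.91 + 6.62 + 0.8 × (6.62 − 1.64) + 1.03 × (-4.55)
   = 0.91 + 6.62 + 3.984 − 4.6865 = 6.83
Deviation = 3.75 − 6.83 = -3.08 pp.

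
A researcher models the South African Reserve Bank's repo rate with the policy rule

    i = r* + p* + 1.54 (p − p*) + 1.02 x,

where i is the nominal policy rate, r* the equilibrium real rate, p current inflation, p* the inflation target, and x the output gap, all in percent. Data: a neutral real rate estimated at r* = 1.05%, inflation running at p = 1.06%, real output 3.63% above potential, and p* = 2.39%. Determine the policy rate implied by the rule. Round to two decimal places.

5.09%

Output 3.63% above potential → x = 3.63.
i = 1.05 + 2.39 + 1.54 × (1.06 − 2.39) + 1.02 × 3.63
   = 1.05 + 2.39 − 2.0482 + 3.7026 = 5.09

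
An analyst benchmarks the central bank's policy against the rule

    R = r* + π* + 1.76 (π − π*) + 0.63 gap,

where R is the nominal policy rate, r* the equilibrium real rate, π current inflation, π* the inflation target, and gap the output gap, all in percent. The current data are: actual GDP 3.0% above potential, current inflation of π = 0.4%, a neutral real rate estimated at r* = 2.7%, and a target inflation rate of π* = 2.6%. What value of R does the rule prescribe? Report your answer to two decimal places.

3.32%

Output 3.0% above potential → gap = 3.0.
R = 2.7 + 2.6 + 1.76 × (0.4 − 2.6) + 0.63 × 3.0
   = 2.7 + 2.6 − 3.872 + 1.89 = 3.32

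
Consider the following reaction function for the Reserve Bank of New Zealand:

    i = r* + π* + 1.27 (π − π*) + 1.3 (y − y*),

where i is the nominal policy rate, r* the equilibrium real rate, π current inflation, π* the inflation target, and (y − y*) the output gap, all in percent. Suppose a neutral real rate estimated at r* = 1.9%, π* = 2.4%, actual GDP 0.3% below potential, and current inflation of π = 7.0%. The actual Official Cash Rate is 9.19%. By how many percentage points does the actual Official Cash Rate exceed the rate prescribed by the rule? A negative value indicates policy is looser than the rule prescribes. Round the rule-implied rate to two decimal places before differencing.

Output 0.3% below potential → (y − y*) = -0.3.
i = 1.9 + 2.4 + 1.27 × (7.0 − 2.4) + 1.3 × (-0.3)
   = 1.9 + 2.4 + 5.842 − 0.39 = 9.75
Deviation = 9.19 − 9.75 = -0.56 pp.

-0.56 pp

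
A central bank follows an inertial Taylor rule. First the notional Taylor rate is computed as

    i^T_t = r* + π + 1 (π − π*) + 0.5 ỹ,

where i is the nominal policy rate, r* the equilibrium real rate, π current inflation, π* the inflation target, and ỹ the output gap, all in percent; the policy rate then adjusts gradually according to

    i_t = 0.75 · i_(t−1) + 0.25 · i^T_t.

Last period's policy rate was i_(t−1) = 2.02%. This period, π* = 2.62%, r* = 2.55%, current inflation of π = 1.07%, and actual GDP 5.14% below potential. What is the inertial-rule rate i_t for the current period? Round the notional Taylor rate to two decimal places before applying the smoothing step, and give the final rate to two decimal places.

Output 5.14% below potential → ỹ = -5.14.
i^T_t = 2.55 + 1.07 + 1 × (1.07 − 2.62) + 0.5 × (-5.14)
   = 2.55 + 1.07 − 1.55 − 2.57 = -0.50
i_t = 0.75 × 2.02 + 0.25 × (-0.50) = 1.515 − 0.125 = 1.39

1.39%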